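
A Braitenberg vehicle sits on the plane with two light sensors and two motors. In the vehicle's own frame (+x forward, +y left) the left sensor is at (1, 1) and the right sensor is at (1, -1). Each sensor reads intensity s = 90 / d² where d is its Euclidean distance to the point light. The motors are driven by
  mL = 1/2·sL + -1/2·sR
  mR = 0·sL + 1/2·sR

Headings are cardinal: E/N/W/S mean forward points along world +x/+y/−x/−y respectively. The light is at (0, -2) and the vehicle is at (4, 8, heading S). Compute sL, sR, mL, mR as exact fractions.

45/53 1 -4/53 1/2

left sensor world pos  = (5, 7); dL² = 106
right sensor world pos = (3, 7); dR² = 90
sL = 90/106 = 45/53
sR = 90/90 = 1
mL = 1/2·sL + -1/2·sR = -4/53
mR = 0·sL + 1/2·sR = 1/2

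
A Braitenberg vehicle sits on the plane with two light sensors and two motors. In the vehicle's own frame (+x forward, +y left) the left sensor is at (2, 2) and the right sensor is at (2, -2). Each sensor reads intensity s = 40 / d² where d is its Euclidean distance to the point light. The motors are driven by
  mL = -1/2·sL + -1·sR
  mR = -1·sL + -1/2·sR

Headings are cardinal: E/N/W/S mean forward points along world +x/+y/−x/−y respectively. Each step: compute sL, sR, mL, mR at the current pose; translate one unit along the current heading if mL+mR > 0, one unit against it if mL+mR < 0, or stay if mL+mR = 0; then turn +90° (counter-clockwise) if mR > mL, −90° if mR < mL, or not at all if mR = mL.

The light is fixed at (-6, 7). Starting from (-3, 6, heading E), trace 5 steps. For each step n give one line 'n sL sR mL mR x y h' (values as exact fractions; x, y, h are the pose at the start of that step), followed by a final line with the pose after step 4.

n=0: pose=(-3,6,E); sL=20/13, sR=20/17; mL=-430/221, mR=-470/221; mL+mR=-900/221 → advance -1; mR−mL=-40/221 → turn -1·90°
n=1: pose=(-4,6,S); sL=8/5, sR=40/9; mL=-236/45, mR=-172/45; mL+mR=-136/15 → advance -1; mR−mL=64/45 → turn +1·90°
n=2: pose=(-4,7,E); sL=2, sR=2; mL=-3, mR=-3; mL+mR=-6 → advance -1; mR−mL=0 → turn +0·90°
n=3: pose=(-5,7,E); sL=40/13, sR=40/13; mL=-60/13, mR=-60/13; mL+mR=-120/13 → advance -1; mR−mL=0 → turn +0·90°
n=4: pose=(-6,7,E); sL=5, sR=5; mL=-15/2, mR=-15/2; mL+mR=-15 → advance -1; mR−mL=0 → turn +0·90°

0 20/13 20/17 -430/221 -470/221 -3 6 E
1 8/5 40/9 -236/45 -172/45 -4 6 S
2 2 2 -3 -3 -4 7 E
3 40/13 40/13 -60/13 -60/13 -5 7 E
4 5 5 -15/2 -15/2 -6 7 E
final -7 7 E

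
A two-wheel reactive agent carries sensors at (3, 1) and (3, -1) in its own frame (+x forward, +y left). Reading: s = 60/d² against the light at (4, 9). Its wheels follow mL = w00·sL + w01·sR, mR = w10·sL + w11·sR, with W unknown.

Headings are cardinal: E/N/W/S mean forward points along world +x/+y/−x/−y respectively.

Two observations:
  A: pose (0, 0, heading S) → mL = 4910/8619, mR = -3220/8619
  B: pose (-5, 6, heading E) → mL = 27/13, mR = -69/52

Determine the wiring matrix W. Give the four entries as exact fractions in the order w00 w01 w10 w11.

obs A: pose=(0,0,S) → sL=20/51, sR=60/169, mL=4910/8619, mR=-3220/8619
obs B: pose=(-5,6,E) → sL=3/2, sR=15/13, mL=27/13, mR=-69/52
sensor matrix S = [[20/51, 60/169], [3/2, 15/13]]; det S = -230/2873
solve [mL_A; mL_B] = S·[w00; w01] and [mR_A; mR_B] = S·[w10; w11]:
  w00 = 1, w01 = 1/2, w10 = -1/2, w11 = -1/2

1 1/2 -1/2 -1/2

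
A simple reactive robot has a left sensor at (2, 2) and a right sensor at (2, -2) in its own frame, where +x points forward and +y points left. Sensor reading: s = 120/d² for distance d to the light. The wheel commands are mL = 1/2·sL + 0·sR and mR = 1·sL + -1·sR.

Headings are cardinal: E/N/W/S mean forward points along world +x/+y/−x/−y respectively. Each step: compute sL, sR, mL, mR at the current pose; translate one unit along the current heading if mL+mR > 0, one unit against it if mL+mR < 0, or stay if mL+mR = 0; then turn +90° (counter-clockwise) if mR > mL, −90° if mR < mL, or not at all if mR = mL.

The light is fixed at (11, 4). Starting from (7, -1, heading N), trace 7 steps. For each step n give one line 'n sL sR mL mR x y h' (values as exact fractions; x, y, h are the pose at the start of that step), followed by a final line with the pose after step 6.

0 8/3 120/13 4/3 -256/39 7 -1 N
1 6 30/17 3 72/17 7 -2 E
2 120/41 120/17 60/41 -2880/697 8 -2 N
3 60/13 60/41 30/13 1680/533 8 -3 E
4 120/41 24/5 60/41 -384/205 9 -3 N
5 10/3 6/5 5/3 32/15 9 -4 E
6 8/3 120/37 4/3 -64/111 10 -4 N
final 10 -3 E

n=0: pose=(7,-1,N); sL=8/3, sR=120/13; mL=4/3, mR=-256/39; mL+mR=-68/13 → advance -1; mR−mL=-308/39 → turn -1·90°
n=1: pose=(7,-2,E); sL=6, sR=30/17; mL=3, mR=72/17; mL+mR=123/17 → advance +1; mR−mL=21/17 → turn +1·90°
n=2: pose=(8,-2,N); sL=120/41, sR=120/17; mL=60/41, mR=-2880/697; mL+mR=-1860/697 → advance -1; mR−mL=-3900/697 → turn -1·90°
n=3: pose=(8,-3,E); sL=60/13, sR=60/41; mL=30/13, mR=1680/533; mL+mR=2910/533 → advance +1; mR−mL=450/533 → turn +1·90°
n=4: pose=(9,-3,N); sL=120/41, sR=24/5; mL=60/41, mR=-384/205; mL+mR=-84/205 → advance -1; mR−mL=-684/205 → turn -1·90°
n=5: pose=(9,-4,E); sL=10/3, sR=6/5; mL=5/3, mR=32/15; mL+mR=19/5 → advance +1; mR−mL=7/15 → turn +1·90°
n=6: pose=(10,-4,N); sL=8/3, sR=120/37; mL=4/3, mR=-64/111; mL+mR=28/37 → advance +1; mR−mL=-212/111 → turn -1·90°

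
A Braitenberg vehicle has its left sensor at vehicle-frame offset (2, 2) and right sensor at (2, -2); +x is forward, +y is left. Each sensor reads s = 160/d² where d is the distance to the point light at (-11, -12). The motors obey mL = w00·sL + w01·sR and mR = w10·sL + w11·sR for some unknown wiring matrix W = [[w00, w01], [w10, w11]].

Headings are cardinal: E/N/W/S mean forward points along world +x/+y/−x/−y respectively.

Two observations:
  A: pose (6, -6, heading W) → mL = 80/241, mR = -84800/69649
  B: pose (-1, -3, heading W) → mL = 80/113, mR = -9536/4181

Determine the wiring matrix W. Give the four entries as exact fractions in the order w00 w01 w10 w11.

1/2 0 -1 -1

obs A: pose=(6,-6,W) → sL=160/241, sR=160/289, mL=80/241, mR=-84800/69649
obs B: pose=(-1,-3,W) → sL=160/113, sR=32/37, mL=80/113, mR=-9536/4181
sensor matrix S = [[160/241, 160/289], [160/113, 32/37]]; det S = -61071360/291202469
solve [mL_A; mL_B] = S·[w00; w01] and [mR_A; mR_B] = S·[w10; w11]:
  w00 = 1/2, w01 = 0, w10 = -1, w11 = -1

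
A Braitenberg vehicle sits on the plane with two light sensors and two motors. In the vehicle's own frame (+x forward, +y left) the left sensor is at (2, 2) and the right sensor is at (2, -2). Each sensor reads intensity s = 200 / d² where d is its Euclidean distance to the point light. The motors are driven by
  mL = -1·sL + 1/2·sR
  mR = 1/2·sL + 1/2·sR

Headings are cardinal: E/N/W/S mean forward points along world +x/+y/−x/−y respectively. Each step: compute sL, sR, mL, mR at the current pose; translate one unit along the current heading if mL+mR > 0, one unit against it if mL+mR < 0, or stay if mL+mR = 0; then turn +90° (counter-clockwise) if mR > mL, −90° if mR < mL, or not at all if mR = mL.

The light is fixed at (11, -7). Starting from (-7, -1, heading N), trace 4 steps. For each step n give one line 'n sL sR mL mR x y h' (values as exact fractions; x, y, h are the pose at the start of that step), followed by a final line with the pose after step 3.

n=0: pose=(-7,-1,N); sL=25/58, sR=5/8; mL=-55/464, mR=245/464; mL+mR=95/232 → advance +1; mR−mL=75/116 → turn +1·90°
n=1: pose=(-7,0,W); sL=8/17, sR=200/481; mL=-2148/8177, mR=3624/8177; mL+mR=1476/8177 → advance +1; mR−mL=12/17 → turn +1·90°
n=2: pose=(-8,0,S); sL=100/157, sR=100/233; mL=-15450/36581, mR=19500/36581; mL+mR=4050/36581 → advance +1; mR−mL=150/157 → turn +1·90°
n=3: pose=(-8,-1,E); sL=200/353, sR=40/61; mL=-5140/21533, mR=13160/21533; mL+mR=8020/21533 → advance +1; mR−mL=300/353 → turn +1·90°

0 25/58 5/8 -55/464 245/464 -7 -1 N
1 8/17 200/481 -2148/8177 3624/8177 -7 0 W
2 100/157 100/233 -15450/36581 19500/36581 -8 0 S
3 200/353 40/61 -5140/21533 13160/21533 -8 -1 E
final -7 -1 N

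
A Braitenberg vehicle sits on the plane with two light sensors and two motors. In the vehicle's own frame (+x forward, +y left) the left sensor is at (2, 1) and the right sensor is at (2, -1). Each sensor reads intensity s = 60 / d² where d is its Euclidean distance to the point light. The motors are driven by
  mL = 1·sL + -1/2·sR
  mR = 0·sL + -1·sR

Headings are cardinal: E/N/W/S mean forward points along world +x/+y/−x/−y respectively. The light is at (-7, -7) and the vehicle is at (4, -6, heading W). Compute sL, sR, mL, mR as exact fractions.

20/27 12/17 178/459 -12/17

left sensor world pos  = (2, -7); dL² = 81
right sensor world pos = (2, -5); dR² = 85
sL = 60/81 = 20/27
sR = 60/85 = 12/17
mL = 1·sL + -1/2·sR = 178/459
mR = 0·sL + -1·sR = -12/17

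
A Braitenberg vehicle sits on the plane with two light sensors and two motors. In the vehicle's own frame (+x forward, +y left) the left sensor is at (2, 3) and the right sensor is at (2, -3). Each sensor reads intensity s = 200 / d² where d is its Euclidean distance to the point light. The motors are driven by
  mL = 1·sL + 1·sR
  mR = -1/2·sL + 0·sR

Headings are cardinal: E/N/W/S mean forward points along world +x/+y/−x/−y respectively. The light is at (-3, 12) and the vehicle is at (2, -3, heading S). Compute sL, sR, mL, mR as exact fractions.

200/353 200/293 129200/103429 -100/353

left sensor world pos  = (5, -5); dL² = 353
right sensor world pos = (-1, -5); dR² = 293
sL = 200/353 = 200/353
sR = 200/293 = 200/293
mL = 1·sL + 1·sR = 129200/103429
mR = -1/2·sL + 0·sR = -100/353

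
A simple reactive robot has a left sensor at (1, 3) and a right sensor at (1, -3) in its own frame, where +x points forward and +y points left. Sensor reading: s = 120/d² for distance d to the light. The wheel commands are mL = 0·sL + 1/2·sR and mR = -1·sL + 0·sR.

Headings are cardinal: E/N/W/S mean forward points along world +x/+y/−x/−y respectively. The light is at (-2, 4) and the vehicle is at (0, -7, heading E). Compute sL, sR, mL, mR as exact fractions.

left sensor world pos  = (1, -4); dL² = 73
right sensor world pos = (1, -10); dR² = 205
sL = 120/73 = 120/73
sR = 120/205 = 24/41
mL = 0·sL + 1/2·sR = 12/41
mR = -1·sL + 0·sR = -120/73

120/73 24/41 12/41 -120/73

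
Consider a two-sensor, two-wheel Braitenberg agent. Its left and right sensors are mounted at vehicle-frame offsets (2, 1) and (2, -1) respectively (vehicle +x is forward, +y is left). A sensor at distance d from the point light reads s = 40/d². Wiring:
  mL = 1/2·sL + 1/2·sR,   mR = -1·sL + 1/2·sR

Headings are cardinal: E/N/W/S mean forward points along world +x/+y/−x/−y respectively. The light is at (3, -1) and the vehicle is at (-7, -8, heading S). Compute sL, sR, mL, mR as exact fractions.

20/81 20/101 1820/8181 -1210/8181

left sensor world pos  = (-6, -10); dL² = 162
right sensor world pos = (-8, -10); dR² = 202
sL = 40/162 = 20/81
sR = 40/202 = 20/101
mL = 1/2·sL + 1/2·sR = 1820/8181
mR = -1·sL + 1/2·sR = -1210/8181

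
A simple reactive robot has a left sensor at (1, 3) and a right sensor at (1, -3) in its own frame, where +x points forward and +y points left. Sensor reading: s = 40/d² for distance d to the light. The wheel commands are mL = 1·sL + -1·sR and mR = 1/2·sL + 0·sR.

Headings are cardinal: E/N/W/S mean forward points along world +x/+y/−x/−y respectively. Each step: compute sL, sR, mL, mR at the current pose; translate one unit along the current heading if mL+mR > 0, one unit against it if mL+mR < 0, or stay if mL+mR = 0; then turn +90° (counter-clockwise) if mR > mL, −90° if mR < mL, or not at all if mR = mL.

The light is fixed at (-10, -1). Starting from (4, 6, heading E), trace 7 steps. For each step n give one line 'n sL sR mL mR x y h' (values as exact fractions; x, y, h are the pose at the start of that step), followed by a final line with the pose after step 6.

0 8/65 40/241 -672/15665 4/65 4 6 E
1 5/26 10/97 225/2522 5/52 5 6 N
2 40/221 40/317 3840/70057 20/221 5 7 W
3 20/169 4/17 -336/2873 10/169 4 7 S
4 40/369 40/261 -160/3567 20/369 4 8 E
5 10/61 5/53 225/3233 5/61 5 8 N
6 8/49 8/73 192/3577 4/49 5 9 W
final 4 9 S

n=0: pose=(4,6,E); sL=8/65, sR=40/241; mL=-672/15665, mR=4/65; mL+mR=292/15665 → advance +1; mR−mL=1636/15665 → turn +1·90°
n=1: pose=(5,6,N); sL=5/26, sR=10/97; mL=225/2522, mR=5/52; mL+mR=935/5044 → advance +1; mR−mL=35/5044 → turn +1·90°
n=2: pose=(5,7,W); sL=40/221, sR=40/317; mL=3840/70057, mR=20/221; mL+mR=10180/70057 → advance +1; mR−mL=2500/70057 → turn +1·90°
n=3: pose=(4,7,S); sL=20/169, sR=4/17; mL=-336/2873, mR=10/169; mL+mR=-166/2873 → advance -1; mR−mL=506/2873 → turn +1·90°
n=4: pose=(4,8,E); sL=40/369, sR=40/261; mL=-160/3567, mR=20/369; mL+mR=100/10701 → advance +1; mR−mL=1060/10701 → turn +1·90°
n=5: pose=(5,8,N); sL=10/61, sR=5/53; mL=225/3233, mR=5/61; mL+mR=490/3233 → advance +1; mR−mL=40/3233 → turn +1·90°
n=6: pose=(5,9,W); sL=8/49, sR=8/73; mL=192/3577, mR=4/49; mL+mR=484/3577 → advance +1; mR−mL=100/3577 → turn +1·90°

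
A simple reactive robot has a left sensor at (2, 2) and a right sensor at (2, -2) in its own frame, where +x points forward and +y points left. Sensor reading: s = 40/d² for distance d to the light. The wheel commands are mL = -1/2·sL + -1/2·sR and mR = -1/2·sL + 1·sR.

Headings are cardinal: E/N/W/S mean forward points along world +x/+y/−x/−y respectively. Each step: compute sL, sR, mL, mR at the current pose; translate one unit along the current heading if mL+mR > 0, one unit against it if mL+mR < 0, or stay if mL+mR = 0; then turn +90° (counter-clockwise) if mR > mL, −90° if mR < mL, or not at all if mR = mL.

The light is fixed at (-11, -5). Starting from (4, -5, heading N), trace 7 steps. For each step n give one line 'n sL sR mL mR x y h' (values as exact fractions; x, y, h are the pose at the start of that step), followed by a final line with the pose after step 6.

n=0: pose=(4,-5,N); sL=40/173, sR=40/293; mL=-9320/50689, mR=1060/50689; mL+mR=-8260/50689 → advance -1; mR−mL=60/293 → turn +1·90°
n=1: pose=(4,-6,W); sL=20/89, sR=4/17; mL=-348/1513, mR=186/1513; mL+mR=-162/1513 → advance -1; mR−mL=6/17 → turn +1·90°
n=2: pose=(5,-6,S); sL=40/333, sR=8/41; mL=-2152/13653, mR=1844/13653; mL+mR=-308/13653 → advance -1; mR−mL=12/41 → turn +1·90°
n=3: pose=(5,-5,E); sL=5/41, sR=5/41; mL=-5/41, mR=5/82; mL+mR=-5/82 → advance -1; mR−mL=15/82 → turn +1·90°
n=4: pose=(4,-5,N); sL=40/173, sR=40/293; mL=-9320/50689, mR=1060/50689; mL+mR=-8260/50689 → advance -1; mR−mL=60/293 → turn +1·90°
n=5: pose=(4,-6,W); sL=20/89, sR=4/17; mL=-348/1513, mR=186/1513; mL+mR=-162/1513 → advance -1; mR−mL=6/17 → turn +1·90°
n=6: pose=(5,-6,S); sL=40/333, sR=8/41; mL=-2152/13653, mR=1844/13653; mL+mR=-308/13653 → advance -1; mR−mL=12/41 → turn +1·90°

0 40/173 40/293 -9320/50689 1060/50689 4 -5 N
1 20/89 4/17 -348/1513 186/1513 4 -6 W
2 40/333 8/41 -2152/13653 1844/13653 5 -6 S
3 5/41 5/41 -5/41 5/82 5 -5 E
4 40/173 40/293 -9320/50689 1060/50689 4 -5 N
5 20/89 4/17 -348/1513 186/1513 4 -6 W
6 40/333 8/41 -2152/13653 1844/13653 5 -6 S
final 5 -5 E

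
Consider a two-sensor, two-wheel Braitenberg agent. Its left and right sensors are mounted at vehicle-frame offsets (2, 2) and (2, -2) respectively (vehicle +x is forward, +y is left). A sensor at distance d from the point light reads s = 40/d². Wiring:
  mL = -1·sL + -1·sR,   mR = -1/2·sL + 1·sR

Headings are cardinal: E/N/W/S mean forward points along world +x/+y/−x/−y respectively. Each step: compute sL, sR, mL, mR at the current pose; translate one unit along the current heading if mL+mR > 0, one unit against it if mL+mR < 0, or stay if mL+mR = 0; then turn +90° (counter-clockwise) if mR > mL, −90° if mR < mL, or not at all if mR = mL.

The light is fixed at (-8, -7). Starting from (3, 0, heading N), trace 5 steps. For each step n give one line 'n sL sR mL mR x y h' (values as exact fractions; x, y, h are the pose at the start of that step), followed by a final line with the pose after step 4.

0 20/81 4/25 -824/2025 74/2025 3 0 N
1 40/97 8/29 -1936/2813 196/2813 3 -1 W
2 10/53 10/29 -820/1537 385/1537 4 -1 S
3 40/277 40/221 -19920/61217 6660/61217 4 0 E
4 20/81 4/25 -824/2025 74/2025 3 0 N
final 3 -1 W

n=0: pose=(3,0,N); sL=20/81, sR=4/25; mL=-824/2025, mR=74/2025; mL+mR=-10/27 → advance -1; mR−mL=898/2025 → turn +1·90°
n=1: pose=(3,-1,W); sL=40/97, sR=8/29; mL=-1936/2813, mR=196/2813; mL+mR=-60/97 → advance -1; mR−mL=2132/2813 → turn +1·90°
n=2: pose=(4,-1,S); sL=10/53, sR=10/29; mL=-820/1537, mR=385/1537; mL+mR=-15/53 → advance -1; mR−mL=1205/1537 → turn +1·90°
n=3: pose=(4,0,E); sL=40/277, sR=40/221; mL=-19920/61217, mR=6660/61217; mL+mR=-60/277 → advance -1; mR−mL=26580/61217 → turn +1·90°
n=4: pose=(3,0,N); sL=20/81, sR=4/25; mL=-824/2025, mR=74/2025; mL+mR=-10/27 → advance -1; mR−mL=898/2025 → turn +1·90°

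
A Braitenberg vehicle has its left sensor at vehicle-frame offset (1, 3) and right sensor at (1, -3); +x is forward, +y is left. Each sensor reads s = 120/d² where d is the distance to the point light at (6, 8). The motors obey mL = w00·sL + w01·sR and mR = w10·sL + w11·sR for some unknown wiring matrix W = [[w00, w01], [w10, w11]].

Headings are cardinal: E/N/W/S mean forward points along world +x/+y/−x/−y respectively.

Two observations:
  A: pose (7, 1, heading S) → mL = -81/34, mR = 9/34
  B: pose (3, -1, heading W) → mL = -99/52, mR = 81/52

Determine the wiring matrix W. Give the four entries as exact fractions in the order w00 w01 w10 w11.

obs A: pose=(7,1,S) → sL=3/2, sR=30/17, mL=-81/34, mR=9/34
obs B: pose=(3,-1,W) → sL=3/4, sR=30/13, mL=-99/52, mR=81/52
sensor matrix S = [[3/2, 30/17], [3/4, 30/13]]; det S = 945/442
solve [mL_A; mL_B] = S·[w00; w01] and [mR_A; mR_B] = S·[w10; w11]:
  w00 = -1, w01 = -1/2, w10 = -1, w11 = 1

-1 -1/2 -1 1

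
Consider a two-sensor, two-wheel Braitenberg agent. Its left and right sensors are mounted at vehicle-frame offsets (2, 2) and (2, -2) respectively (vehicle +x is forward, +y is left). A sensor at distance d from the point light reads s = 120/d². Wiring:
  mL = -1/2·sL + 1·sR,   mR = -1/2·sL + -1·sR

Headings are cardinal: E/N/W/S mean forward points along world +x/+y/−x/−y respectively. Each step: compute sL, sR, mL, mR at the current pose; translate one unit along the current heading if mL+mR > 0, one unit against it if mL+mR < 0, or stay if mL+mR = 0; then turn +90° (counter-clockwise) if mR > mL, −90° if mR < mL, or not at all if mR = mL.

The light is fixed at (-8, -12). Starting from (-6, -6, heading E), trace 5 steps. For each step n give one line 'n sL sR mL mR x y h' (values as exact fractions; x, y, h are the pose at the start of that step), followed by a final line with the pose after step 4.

n=0: pose=(-6,-6,E); sL=3/2, sR=15/4; mL=3, mR=-9/2; mL+mR=-3/2 → advance -1; mR−mL=-15/2 → turn -1·90°
n=1: pose=(-7,-6,S); sL=24/5, sR=120/17; mL=396/85, mR=-804/85; mL+mR=-24/5 → advance -1; mR−mL=-240/17 → turn -1·90°
n=2: pose=(-7,-5,W); sL=60/13, sR=60/41; mL=-450/533, mR=-2010/533; mL+mR=-60/13 → advance -1; mR−mL=-120/41 → turn -1·90°
n=3: pose=(-6,-5,N); sL=40/27, sR=120/97; mL=1300/2619, mR=-5180/2619; mL+mR=-40/27 → advance -1; mR−mL=-240/97 → turn -1·90°
n=4: pose=(-6,-6,E); sL=3/2, sR=15/4; mL=3, mR=-9/2; mL+mR=-3/2 → advance -1; mR−mL=-15/2 → turn -1·90°

0 3/2 15/4 3 -9/2 -6 -6 E
1 24/5 120/17 396/85 -804/85 -7 -6 S
2 60/13 60/41 -450/533 -2010/533 -7 -5 W
3 40/27 120/97 1300/2619 -5180/2619 -6 -5 N
4 3/2 15/4 3 -9/2 -6 -6 E
final -7 -6 S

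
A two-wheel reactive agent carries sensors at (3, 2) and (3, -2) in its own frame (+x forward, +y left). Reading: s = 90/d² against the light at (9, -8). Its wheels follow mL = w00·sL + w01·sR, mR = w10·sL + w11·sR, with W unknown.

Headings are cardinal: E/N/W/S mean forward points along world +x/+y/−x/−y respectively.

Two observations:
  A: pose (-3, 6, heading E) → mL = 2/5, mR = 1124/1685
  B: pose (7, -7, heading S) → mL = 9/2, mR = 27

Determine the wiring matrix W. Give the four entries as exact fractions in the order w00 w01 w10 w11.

obs A: pose=(-3,6,E) → sL=90/337, sR=2/5, mL=2/5, mR=1124/1685
obs B: pose=(7,-7,S) → sL=45/2, sR=9/2, mL=9/2, mR=27
sensor matrix S = [[90/337, 2/5], [45/2, 9/2]]; det S = -2628/337
solve [mL_A; mL_B] = S·[w00; w01] and [mR_A; mR_B] = S·[w10; w11]:
  w00 = 0, w01 = 1, w10 = 1, w11 = 1

0 1 1 1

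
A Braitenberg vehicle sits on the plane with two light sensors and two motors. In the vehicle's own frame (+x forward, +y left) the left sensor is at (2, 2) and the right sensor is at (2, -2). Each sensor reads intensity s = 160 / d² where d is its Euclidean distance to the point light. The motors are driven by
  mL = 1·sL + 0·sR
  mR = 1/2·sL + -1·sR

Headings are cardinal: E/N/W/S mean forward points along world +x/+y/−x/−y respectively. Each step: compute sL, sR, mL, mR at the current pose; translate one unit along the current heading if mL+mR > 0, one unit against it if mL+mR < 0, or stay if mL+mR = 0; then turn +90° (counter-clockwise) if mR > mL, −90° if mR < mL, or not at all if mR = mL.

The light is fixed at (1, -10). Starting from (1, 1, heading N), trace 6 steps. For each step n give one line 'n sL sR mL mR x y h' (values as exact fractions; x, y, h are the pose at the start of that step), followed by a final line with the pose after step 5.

0 160/173 160/173 160/173 -80/173 1 1 N
1 4/5 20/13 4/5 -74/65 1 2 E
2 160/101 160/109 160/101 -7440/11009 0 2 S
3 16/9 80/89 16/9 -8/801 0 1 W
4 32/37 160/169 32/37 -3216/6253 -1 1 N
5 40/49 8/5 40/49 -292/245 -1 2 E
final -2 2 S

n=0: pose=(1,1,N); sL=160/173, sR=160/173; mL=160/173, mR=-80/173; mL+mR=80/173 → advance +1; mR−mL=-240/173 → turn -1·90°
n=1: pose=(1,2,E); sL=4/5, sR=20/13; mL=4/5, mR=-74/65; mL+mR=-22/65 → advance -1; mR−mL=-126/65 → turn -1·90°
n=2: pose=(0,2,S); sL=160/101, sR=160/109; mL=160/101, mR=-7440/11009; mL+mR=10000/11009 → advance +1; mR−mL=-24880/11009 → turn -1·90°
n=3: pose=(0,1,W); sL=16/9, sR=80/89; mL=16/9, mR=-8/801; mL+mR=472/267 → advance +1; mR−mL=-1432/801 → turn -1·90°
n=4: pose=(-1,1,N); sL=32/37, sR=160/169; mL=32/37, mR=-3216/6253; mL+mR=2192/6253 → advance +1; mR−mL=-8624/6253 → turn -1·90°
n=5: pose=(-1,2,E); sL=40/49, sR=8/5; mL=40/49, mR=-292/245; mL+mR=-92/245 → advance -1; mR−mL=-492/245 → turn -1·90°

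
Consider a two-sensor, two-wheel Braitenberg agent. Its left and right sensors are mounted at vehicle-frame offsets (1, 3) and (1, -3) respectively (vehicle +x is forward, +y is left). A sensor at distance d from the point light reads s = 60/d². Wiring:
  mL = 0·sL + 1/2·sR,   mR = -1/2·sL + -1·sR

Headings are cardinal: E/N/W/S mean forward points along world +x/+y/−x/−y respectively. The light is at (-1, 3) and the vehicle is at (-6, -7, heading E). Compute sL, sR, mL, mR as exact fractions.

left sensor world pos  = (-5, -4); dL² = 65
right sensor world pos = (-5, -10); dR² = 185
sL = 60/65 = 12/13
sR = 60/185 = 12/37
mL = 0·sL + 1/2·sR = 6/37
mR = -1/2·sL + -1·sR = -378/481

12/13 12/37 6/37 -378/481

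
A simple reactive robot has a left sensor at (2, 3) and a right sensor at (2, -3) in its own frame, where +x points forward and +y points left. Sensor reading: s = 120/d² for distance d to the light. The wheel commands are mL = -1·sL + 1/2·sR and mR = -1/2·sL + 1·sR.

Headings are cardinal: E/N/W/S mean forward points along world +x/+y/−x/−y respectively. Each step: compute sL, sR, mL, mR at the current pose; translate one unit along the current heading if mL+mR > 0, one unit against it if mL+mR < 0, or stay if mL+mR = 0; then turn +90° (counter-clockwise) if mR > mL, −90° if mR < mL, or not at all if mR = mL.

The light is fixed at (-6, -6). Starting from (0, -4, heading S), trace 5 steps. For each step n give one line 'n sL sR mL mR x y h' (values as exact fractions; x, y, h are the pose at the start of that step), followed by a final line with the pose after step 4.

0 40/27 40/3 140/27 340/27 0 -4 S
1 3/2 30/17 -21/34 69/68 0 -5 E
2 24/5 120/109 -2316/545 -708/545 1 -5 N
3 60/17 60/17 -30/17 30/17 1 -6 W
4 15/13 6 24/13 141/26 1 -6 S
final 1 -7 E

n=0: pose=(0,-4,S); sL=40/27, sR=40/3; mL=140/27, mR=340/27; mL+mR=160/9 → advance +1; mR−mL=200/27 → turn +1·90°
n=1: pose=(0,-5,E); sL=3/2, sR=30/17; mL=-21/34, mR=69/68; mL+mR=27/68 → advance +1; mR−mL=111/68 → turn +1·90°
n=2: pose=(1,-5,N); sL=24/5, sR=120/109; mL=-2316/545, mR=-708/545; mL+mR=-3024/545 → advance -1; mR−mL=1608/545 → turn +1·90°
n=3: pose=(1,-6,W); sL=60/17, sR=60/17; mL=-30/17, mR=30/17; mL+mR=0 → advance +0; mR−mL=60/17 → turn +1·90°
n=4: pose=(1,-6,S); sL=15/13, sR=6; mL=24/13, mR=141/26; mL+mR=189/26 → advance +1; mR−mL=93/26 → turn +1·90°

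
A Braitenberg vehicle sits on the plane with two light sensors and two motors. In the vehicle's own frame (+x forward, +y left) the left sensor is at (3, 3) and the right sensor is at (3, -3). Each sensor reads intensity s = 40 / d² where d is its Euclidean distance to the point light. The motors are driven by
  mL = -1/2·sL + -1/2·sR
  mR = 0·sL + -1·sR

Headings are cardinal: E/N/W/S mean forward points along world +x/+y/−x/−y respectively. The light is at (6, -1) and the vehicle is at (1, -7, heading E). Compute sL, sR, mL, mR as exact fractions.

left sensor world pos  = (4, -4); dL² = 13
right sensor world pos = (4, -10); dR² = 85
sL = 40/13 = 40/13
sR = 40/85 = 8/17
mL = -1/2·sL + -1/2·sR = -392/221
mR = 0·sL + -1·sR = -8/17

40/13 8/17 -392/221 -8/17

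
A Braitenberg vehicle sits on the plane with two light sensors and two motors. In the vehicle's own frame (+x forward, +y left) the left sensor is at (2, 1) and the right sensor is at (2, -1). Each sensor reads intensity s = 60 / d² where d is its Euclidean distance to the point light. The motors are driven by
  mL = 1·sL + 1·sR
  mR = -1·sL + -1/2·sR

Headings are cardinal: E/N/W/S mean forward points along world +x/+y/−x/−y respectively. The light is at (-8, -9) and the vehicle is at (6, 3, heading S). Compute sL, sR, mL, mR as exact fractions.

12/65 60/269 7128/17485 -5178/17485

left sensor world pos  = (7, 1); dL² = 325
right sensor world pos = (5, 1); dR² = 269
sL = 60/325 = 12/65
sR = 60/269 = 60/269
mL = 1·sL + 1·sR = 7128/17485
mR = -1·sL + -1/2·sR = -5178/17485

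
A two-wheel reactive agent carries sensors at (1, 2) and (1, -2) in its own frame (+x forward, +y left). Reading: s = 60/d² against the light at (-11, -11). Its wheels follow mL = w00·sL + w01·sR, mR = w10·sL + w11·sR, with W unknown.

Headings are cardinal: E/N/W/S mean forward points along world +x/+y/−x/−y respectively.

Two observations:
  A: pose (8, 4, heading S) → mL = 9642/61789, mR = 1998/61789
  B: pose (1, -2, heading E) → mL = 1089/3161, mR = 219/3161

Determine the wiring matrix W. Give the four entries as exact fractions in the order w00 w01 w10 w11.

1 1/2 1 -1/2

obs A: pose=(8,4,S) → sL=60/637, sR=12/97, mL=9642/61789, mR=1998/61789
obs B: pose=(1,-2,E) → sL=6/29, sR=30/109, mL=1089/3161, mR=219/3161
sensor matrix S = [[60/637, 12/97], [6/29, 30/109]]; det S = 64224/195315029
solve [mL_A; mL_B] = S·[w00; w01] and [mR_A; mR_B] = S·[w10; w11]:
  w00 = 1, w01 = 1/2, w10 = 1, w11 = -1/2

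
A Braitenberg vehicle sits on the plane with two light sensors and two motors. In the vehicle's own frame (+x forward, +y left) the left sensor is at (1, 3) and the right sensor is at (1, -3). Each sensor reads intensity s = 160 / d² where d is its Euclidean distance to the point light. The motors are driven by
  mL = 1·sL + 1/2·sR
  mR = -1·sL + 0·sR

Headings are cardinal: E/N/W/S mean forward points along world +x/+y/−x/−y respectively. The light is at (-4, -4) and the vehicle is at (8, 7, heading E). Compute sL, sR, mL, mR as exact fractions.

32/73 160/233 13296/17009 -32/73

left sensor world pos  = (9, 10); dL² = 365
right sensor world pos = (9, 4); dR² = 233
sL = 160/365 = 32/73
sR = 160/233 = 160/233
mL = 1·sL + 1/2·sR = 13296/17009
mR = -1·sL + 0·sR = -32/73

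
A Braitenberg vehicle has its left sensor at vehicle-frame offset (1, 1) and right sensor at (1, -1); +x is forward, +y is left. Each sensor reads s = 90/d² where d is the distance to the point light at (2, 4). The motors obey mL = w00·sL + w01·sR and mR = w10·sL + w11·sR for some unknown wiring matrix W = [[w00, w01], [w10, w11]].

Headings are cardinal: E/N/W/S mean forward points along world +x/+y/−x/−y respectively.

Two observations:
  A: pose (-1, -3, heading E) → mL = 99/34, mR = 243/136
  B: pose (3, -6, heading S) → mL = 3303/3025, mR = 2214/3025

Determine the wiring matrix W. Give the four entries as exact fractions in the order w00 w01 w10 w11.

obs A: pose=(-1,-3,E) → sL=9/4, sR=45/34, mL=99/34, mR=243/136
obs B: pose=(3,-6,S) → sL=18/25, sR=90/121, mL=3303/3025, mR=2214/3025
sensor matrix S = [[9/4, 45/34], [18/25, 90/121]]; det S = 14823/20570
solve [mL_A; mL_B] = S·[w00; w01] and [mR_A; mR_B] = S·[w10; w11]:
  w00 = 1, w01 = 1/2, w10 = 1/2, w11 = 1/2

1 1/2 1/2 1/2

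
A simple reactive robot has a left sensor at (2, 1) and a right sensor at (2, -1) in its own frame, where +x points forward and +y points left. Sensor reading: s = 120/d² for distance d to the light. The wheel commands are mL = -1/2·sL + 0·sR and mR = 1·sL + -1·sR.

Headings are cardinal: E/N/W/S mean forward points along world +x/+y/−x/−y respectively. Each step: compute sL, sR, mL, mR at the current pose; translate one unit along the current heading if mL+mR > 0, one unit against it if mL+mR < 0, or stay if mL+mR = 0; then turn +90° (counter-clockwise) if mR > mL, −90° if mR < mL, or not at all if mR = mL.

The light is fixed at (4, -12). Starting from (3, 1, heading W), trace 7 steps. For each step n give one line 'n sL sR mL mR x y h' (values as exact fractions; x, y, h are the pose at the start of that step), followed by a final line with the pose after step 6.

n=0: pose=(3,1,W); sL=40/51, sR=24/41; mL=-20/51, mR=416/2091; mL+mR=-404/2091 → advance -1; mR−mL=412/697 → turn +1·90°
n=1: pose=(4,1,S); sL=60/61, sR=60/61; mL=-30/61, mR=0; mL+mR=-30/61 → advance -1; mR−mL=30/61 → turn +1·90°
n=2: pose=(4,2,E); sL=120/229, sR=120/173; mL=-60/229, mR=-6720/39617; mL+mR=-17100/39617 → advance -1; mR−mL=3660/39617 → turn +1·90°
n=3: pose=(3,2,N); sL=6/13, sR=15/32; mL=-3/13, mR=-3/416; mL+mR=-99/416 → advance -1; mR−mL=93/416 → turn +1·90°
n=4: pose=(3,1,W); sL=40/51, sR=24/41; mL=-20/51, mR=416/2091; mL+mR=-404/2091 → advance -1; mR−mL=412/697 → turn +1·90°
n=5: pose=(4,1,S); sL=60/61, sR=60/61; mL=-30/61, mR=0; mL+mR=-30/61 → advance -1; mR−mL=30/61 → turn +1·90°
n=6: pose=(4,2,E); sL=120/229, sR=120/173; mL=-60/229, mR=-6720/39617; mL+mR=-17100/39617 → advance -1; mR−mL=3660/39617 → turn +1·90°

0 40/51 24/41 -20/51 416/2091 3 1 W
1 60/61 60/61 -30/61 0 4 1 S
2 120/229 120/173 -60/229 -6720/39617 4 2 E
3 6/13 15/32 -3/13 -3/416 3 2 N
4 40/51 24/41 -20/51 416/2091 3 1 W
5 60/61 60/61 -30/61 0 4 1 S
6 120/229 120/173 -60/229 -6720/39617 4 2 E
final 3 2 N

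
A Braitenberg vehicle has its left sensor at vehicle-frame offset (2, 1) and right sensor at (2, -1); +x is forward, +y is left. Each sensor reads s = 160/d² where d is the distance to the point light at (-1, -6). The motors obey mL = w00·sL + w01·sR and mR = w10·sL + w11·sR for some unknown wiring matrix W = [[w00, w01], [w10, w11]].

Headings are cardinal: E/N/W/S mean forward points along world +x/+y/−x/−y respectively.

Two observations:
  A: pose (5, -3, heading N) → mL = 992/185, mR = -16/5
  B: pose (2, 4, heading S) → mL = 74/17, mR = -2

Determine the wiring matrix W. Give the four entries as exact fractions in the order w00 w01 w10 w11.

1 1 -1 0

obs A: pose=(5,-3,N) → sL=16/5, sR=80/37, mL=992/185, mR=-16/5
obs B: pose=(2,4,S) → sL=2, sR=40/17, mL=74/17, mR=-2
sensor matrix S = [[16/5, 80/37], [2, 40/17]]; det S = 2016/629
solve [mL_A; mL_B] = S·[w00; w01] and [mR_A; mR_B] = S·[w10; w11]:
  w00 = 1, w01 = 1, w10 = -1, w11 = 0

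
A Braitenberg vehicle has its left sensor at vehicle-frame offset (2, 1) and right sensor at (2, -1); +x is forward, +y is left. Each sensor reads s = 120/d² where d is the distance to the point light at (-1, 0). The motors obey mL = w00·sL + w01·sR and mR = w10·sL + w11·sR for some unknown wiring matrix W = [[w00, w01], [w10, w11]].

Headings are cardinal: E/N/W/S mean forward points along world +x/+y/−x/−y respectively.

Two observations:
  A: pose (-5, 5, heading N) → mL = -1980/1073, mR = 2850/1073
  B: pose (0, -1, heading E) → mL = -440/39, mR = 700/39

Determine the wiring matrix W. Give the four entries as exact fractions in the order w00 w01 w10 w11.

-1/2 -1/2 1 1/2

obs A: pose=(-5,5,N) → sL=60/37, sR=60/29, mL=-1980/1073, mR=2850/1073
obs B: pose=(0,-1,E) → sL=40/3, sR=120/13, mL=-440/39, mR=700/39
sensor matrix S = [[60/37, 60/29], [40/3, 120/13]]; det S = -176000/13949
solve [mL_A; mL_B] = S·[w00; w01] and [mR_A; mR_B] = S·[w10; w11]:
  w00 = -1/2, w01 = -1/2, w10 = 1, w11 = 1/2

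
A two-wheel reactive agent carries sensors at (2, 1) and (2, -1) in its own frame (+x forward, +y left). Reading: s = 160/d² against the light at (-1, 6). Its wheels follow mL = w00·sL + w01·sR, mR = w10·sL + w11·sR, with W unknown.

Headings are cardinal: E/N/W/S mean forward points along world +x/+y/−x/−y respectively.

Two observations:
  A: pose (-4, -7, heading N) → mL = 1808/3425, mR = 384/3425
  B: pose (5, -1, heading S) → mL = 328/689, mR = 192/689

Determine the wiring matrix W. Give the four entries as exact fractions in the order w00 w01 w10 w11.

1 -1/2 -1 1

obs A: pose=(-4,-7,N) → sL=160/137, sR=32/25, mL=1808/3425, mR=384/3425
obs B: pose=(5,-1,S) → sL=16/13, sR=80/53, mL=328/689, mR=192/689
sensor matrix S = [[160/137, 32/25], [16/13, 80/53]]; det S = 442368/2359825
solve [mL_A; mL_B] = S·[w00; w01] and [mR_A; mR_B] = S·[w10; w11]:
  w00 = 1, w01 = -1/2, w10 = -1, w11 = 1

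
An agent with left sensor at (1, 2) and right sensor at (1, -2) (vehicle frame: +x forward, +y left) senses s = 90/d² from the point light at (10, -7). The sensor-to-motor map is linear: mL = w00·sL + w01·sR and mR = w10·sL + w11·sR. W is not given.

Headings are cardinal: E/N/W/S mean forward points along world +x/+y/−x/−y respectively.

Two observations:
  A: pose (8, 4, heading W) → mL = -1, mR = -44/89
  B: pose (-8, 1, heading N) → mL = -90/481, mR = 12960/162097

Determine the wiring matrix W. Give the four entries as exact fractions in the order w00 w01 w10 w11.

-1 0 -1 1

obs A: pose=(8,4,W) → sL=1, sR=45/89, mL=-1, mR=-44/89
obs B: pose=(-8,1,N) → sL=90/481, sR=90/337, mL=-90/481, mR=12960/162097
sensor matrix S = [[1, 45/89], [90/481, 90/337]]; det S = 2487960/14426633
solve [mL_A; mL_B] = S·[w00; w01] and [mR_A; mR_B] = S·[w10; w11]:
  w00 = -1, w01 = 0, w10 = -1, w11 = 1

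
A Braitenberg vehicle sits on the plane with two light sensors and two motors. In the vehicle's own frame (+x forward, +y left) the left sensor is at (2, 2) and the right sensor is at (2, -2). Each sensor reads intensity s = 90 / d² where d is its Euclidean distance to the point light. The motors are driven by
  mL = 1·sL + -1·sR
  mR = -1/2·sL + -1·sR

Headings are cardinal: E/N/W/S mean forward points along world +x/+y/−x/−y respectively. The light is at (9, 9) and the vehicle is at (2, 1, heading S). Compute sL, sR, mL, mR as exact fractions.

left sensor world pos  = (4, -1); dL² = 125
right sensor world pos = (0, -1); dR² = 181
sL = 90/125 = 18/25
sR = 90/181 = 90/181
mL = 1·sL + -1·sR = 1008/4525
mR = -1/2·sL + -1·sR = -3879/4525

18/25 90/181 1008/4525 -3879/4525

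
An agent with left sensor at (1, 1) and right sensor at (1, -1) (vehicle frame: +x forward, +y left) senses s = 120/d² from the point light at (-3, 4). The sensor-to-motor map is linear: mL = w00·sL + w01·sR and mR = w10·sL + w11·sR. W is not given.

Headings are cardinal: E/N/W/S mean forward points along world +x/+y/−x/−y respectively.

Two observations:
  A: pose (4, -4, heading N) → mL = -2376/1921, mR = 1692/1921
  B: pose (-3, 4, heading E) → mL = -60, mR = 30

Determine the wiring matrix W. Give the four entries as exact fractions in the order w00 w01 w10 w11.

-1/2 -1/2 1 -1/2

obs A: pose=(4,-4,N) → sL=24/17, sR=120/113, mL=-2376/1921, mR=1692/1921
obs B: pose=(-3,4,E) → sL=60, sR=60, mL=-60, mR=30
sensor matrix S = [[24/17, 120/113], [60, 60]]; det S = 40320/1921
solve [mL_A; mL_B] = S·[w00; w01] and [mR_A; mR_B] = S·[w10; w11]:
  w00 = -1/2, w01 = -1/2, w10 = 1, w11 = -1/2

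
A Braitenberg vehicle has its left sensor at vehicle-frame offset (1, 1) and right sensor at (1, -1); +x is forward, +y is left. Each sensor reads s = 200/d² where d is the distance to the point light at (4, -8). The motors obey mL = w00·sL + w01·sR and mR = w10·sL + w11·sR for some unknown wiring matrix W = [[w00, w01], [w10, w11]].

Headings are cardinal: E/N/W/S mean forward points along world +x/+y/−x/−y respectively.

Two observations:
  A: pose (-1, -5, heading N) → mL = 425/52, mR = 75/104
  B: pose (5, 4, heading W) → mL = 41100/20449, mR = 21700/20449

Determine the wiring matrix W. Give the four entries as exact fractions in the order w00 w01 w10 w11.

1/2 1 1 -1/2

obs A: pose=(-1,-5,N) → sL=50/13, sR=25/4, mL=425/52, mR=75/104
obs B: pose=(5,4,W) → sL=200/121, sR=200/169, mL=41100/20449, mR=21700/20449
sensor matrix S = [[50/13, 25/4], [200/121, 200/169]]; det S = -1536250/265837
solve [mL_A; mL_B] = S·[w00; w01] and [mR_A; mR_B] = S·[w10; w11]:
  w00 = 1/2, w01 = 1, w10 = 1, w11 = -1/2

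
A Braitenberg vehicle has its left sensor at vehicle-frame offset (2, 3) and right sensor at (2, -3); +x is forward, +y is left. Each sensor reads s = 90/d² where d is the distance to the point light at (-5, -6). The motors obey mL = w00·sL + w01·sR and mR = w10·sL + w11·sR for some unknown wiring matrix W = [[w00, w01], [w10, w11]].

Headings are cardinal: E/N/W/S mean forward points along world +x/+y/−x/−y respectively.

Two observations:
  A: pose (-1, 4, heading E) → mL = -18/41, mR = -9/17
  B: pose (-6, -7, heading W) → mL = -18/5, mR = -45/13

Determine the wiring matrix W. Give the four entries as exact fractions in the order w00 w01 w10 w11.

obs A: pose=(-1,4,E) → sL=18/41, sR=18/17, mL=-18/41, mR=-9/17
obs B: pose=(-6,-7,W) → sL=18/5, sR=90/13, mL=-18/5, mR=-45/13
sensor matrix S = [[18/41, 18/17], [18/5, 90/13]]; det S = -34992/45305
solve [mL_A; mL_B] = S·[w00; w01] and [mR_A; mR_B] = S·[w10; w11]:
  w00 = -1, w01 = 0, w10 = 0, w11 = -1/2

-1 0 0 -1/2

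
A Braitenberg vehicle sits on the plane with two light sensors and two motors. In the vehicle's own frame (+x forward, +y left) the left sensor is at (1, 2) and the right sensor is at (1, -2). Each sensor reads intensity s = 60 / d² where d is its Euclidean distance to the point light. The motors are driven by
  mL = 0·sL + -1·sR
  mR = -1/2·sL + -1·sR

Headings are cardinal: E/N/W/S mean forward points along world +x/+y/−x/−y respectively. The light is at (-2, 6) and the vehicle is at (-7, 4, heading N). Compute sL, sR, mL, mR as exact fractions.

left sensor world pos  = (-9, 5); dL² = 50
right sensor world pos = (-5, 5); dR² = 10
sL = 60/50 = 6/5
sR = 60/10 = 6
mL = 0·sL + -1·sR = -6
mR = -1/2·sL + -1·sR = -33/5

6/5 6 -6 -33/5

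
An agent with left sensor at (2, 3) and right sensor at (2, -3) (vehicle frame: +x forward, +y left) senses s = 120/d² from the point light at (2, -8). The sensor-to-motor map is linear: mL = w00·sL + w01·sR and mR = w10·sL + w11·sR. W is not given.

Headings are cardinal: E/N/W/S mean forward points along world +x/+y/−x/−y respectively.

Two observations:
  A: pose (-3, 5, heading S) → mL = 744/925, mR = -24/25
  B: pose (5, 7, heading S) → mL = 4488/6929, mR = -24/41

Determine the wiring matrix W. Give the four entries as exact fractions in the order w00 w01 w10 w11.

obs A: pose=(-3,5,S) → sL=24/25, sR=24/37, mL=744/925, mR=-24/25
obs B: pose=(5,7,S) → sL=24/41, sR=120/169, mL=4488/6929, mR=-24/41
sensor matrix S = [[24/25, 24/37], [24/41, 120/169]]; det S = 387072/1281865
solve [mL_A; mL_B] = S·[w00; w01] and [mR_A; mR_B] = S·[w10; w11]:
  w00 = 1/2, w01 = 1/2, w10 = -1, w11 = 0

1/2 1/2 -1 0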